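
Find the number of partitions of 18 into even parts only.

A partial list (first 12 by largest part):
18
16,2
14,4
14,2,2
12,6
12,4,2
12,2,2,2
10,8
10,6,2
10,4,4
10,4,2,2
10,2,2,2,2
…and 18 more, for 30 total.

30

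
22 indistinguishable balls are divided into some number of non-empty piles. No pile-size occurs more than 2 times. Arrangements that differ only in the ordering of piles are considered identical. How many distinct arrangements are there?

297

Counting exhaustively, 297 partitions satisfy the conditions.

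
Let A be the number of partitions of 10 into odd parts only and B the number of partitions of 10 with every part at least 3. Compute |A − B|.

5

Partitions of 10 into odd parts only: 10.
Partitions of 10 with every part at least 3: 5.
|10 − 5| = 5.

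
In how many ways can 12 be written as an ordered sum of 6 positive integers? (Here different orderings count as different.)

462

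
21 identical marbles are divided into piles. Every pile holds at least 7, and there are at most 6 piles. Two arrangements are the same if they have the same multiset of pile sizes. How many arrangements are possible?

They are:
21
14+7
13+8
12+9
11+10
7+7+7
Counting gives 6.

6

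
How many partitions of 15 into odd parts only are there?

There are too many to list fully; the first 12 (by largest part) are:
15
1, 1, 13
1, 3, 11
1, 1, 1, 1, 11
1, 5, 9
3, 3, 9
1, 1, 1, 3, 9
1, 1, 1, 1, 1, 1, 9
1, 7, 7
3, 5, 7
1, 1, 1, 5, 7
1, 1, 3, 3, 7
…and 15 more, for 27 total.

27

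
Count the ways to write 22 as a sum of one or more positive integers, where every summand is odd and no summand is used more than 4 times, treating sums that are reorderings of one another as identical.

There are too many to list fully; the first 12 (by largest part) are:
1 + 21
3 + 19
1 + 1 + 1 + 19
5 + 17
1 + 1 + 3 + 17
7 + 15
1 + 1 + 5 + 15
1 + 3 + 3 + 15
1 + 1 + 1 + 1 + 3 + 15
9 + 13
1 + 1 + 7 + 13
1 + 3 + 5 + 13
…and 35 more, for 47 total.

47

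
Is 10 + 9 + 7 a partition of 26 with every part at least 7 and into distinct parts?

Yes

The parts sum to 26, and the condition 'every summand is at least 7' holds; the condition 'all summands are distinct' holds.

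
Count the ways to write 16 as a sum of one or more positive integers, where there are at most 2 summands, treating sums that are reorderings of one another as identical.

9

Enumerating:
16
15,1
14,2
13,3
12,4
11,5
10,6
9,7
8,8
Counting gives 9.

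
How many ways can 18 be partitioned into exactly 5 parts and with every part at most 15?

57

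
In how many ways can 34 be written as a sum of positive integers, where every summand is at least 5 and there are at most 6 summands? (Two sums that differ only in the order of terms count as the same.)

129

Counting exhaustively, 129 partitions satisfy the conditions.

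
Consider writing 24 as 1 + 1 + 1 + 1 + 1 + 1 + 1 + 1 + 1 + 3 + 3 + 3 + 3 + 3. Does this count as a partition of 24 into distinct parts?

The parts sum to 24, and the condition 'all summands are distinct' is violated.

No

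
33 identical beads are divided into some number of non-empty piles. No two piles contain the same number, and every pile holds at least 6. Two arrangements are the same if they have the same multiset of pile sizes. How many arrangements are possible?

34

There are too many to list fully; the first 12 (by largest part) are:
33
6,27
7,26
8,25
9,24
10,23
11,22
12,21
13,20
6,7,20
14,19
6,8,19
…and 22 more, for 34 total.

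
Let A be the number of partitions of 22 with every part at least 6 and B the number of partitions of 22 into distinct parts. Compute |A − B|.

78

Partitions of 22 with every part at least 6: 11.
Partitions of 22 into distinct parts: 89.
|11 − 89| = 78.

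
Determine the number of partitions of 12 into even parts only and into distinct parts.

They are:
12
10 + 2
8 + 4
6 + 4 + 2

4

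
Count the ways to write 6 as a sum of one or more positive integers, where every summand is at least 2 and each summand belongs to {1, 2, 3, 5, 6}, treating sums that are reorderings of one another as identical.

Enumerating:
6
3,3
2,2,2

3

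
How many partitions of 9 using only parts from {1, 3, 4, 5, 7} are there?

11

Listing the qualifying partitions of 9:
7, 1, 1
5, 4
5, 3, 1
5, 1, 1, 1, 1
4, 4, 1
4, 3, 1, 1
4, 1, 1, 1, 1, 1
3, 3, 3
3, 3, 1, 1, 1
3, 1, 1, 1, 1, 1, 1
1, 1, 1, 1, 1, 1, 1, 1, 1
Counting gives 11.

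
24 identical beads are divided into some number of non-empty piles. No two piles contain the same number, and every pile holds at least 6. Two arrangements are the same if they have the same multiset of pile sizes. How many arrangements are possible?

10

They are:
24
18,6
17,7
16,8
15,9
14,10
13,11
11,7,6
10,8,6
9,8,7
That's 10 in total.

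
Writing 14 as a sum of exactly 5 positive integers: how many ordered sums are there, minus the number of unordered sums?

Compositions: C(13,4) = 715.
Partitions of 14 into exactly 5 parts: 23.
Difference: 715 − 23 = 692.

692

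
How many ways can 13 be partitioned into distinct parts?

They are:
13
12,1
11,2
10,3
10,2,1
9,4
9,3,1
8,5
8,4,1
8,3,2
7,6
7,5,1
7,4,2
7,3,2,1
6,5,2
6,4,3
6,4,2,1
5,4,3,1
Counting gives 18.

18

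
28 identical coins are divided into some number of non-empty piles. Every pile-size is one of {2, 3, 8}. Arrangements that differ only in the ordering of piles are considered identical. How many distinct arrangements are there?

13

Listing the qualifying partitions of 28:
8+8+8+2+2
8+8+3+3+3+3
8+8+3+3+2+2+2
8+8+2+2+2+2+2+2
8+3+3+3+3+3+3+2
8+3+3+3+3+2+2+2+2
8+3+3+2+2+2+2+2+2+2
8+2+2+2+2+2+2+2+2+2+2
3+3+3+3+3+3+3+3+2+2
3+3+3+3+3+3+2+2+2+2+2
3+3+3+3+2+2+2+2+2+2+2+2
3+3+2+2+2+2+2+2+2+2+2+2+2
2+2+2+2+2+2+2+2+2+2+2+2+2+2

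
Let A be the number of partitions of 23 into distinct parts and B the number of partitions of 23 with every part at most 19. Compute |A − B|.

1144

Partitions of 23 into distinct parts: 104.
Partitions of 23 with every part at most 19: 1248.
|104 − 1248| = 1144.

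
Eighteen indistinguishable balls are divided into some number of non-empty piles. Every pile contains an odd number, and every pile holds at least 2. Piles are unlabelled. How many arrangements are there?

Enumerating:
15 + 3
13 + 5
11 + 7
9 + 9
9 + 3 + 3 + 3
7 + 5 + 3 + 3
5 + 5 + 5 + 3
3 + 3 + 3 + 3 + 3 + 3

8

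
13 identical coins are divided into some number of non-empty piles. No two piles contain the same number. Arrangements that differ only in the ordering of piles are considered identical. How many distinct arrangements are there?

18

Listing the qualifying partitions of 13:
13
1,12
2,11
3,10
1,2,10
4,9
1,3,9
5,8
1,4,8
2,3,8
6,7
1,5,7
2,4,7
1,2,3,7
2,5,6
3,4,6
1,2,4,6
1,3,4,5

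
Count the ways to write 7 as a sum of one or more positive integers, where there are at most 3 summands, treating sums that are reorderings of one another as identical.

8

Listing the qualifying partitions of 7:
7
1,6
2,5
1,1,5
3,4
1,2,4
1,3,3
2,2,3
Counting gives 8.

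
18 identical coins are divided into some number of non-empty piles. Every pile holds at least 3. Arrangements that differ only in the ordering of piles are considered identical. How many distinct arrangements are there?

A partial list (first 12 by largest part):
18
3, 15
4, 14
5, 13
6, 12
3, 3, 12
7, 11
3, 4, 11
8, 10
3, 5, 10
4, 4, 10
9, 9
…and 21 more, for 33 total.

33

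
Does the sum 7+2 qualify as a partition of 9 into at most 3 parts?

Yes

The parts sum to 9, and the condition 'there are at most 3 summands' holds.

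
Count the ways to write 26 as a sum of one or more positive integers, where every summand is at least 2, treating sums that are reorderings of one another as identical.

Direct enumeration gives 478 partitions.

478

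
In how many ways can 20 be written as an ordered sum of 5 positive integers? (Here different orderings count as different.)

A composition of 20 into 5 positive parts is chosen by placing 4 dividers among the 19 gaps between 20 units: C(19,4) = 3876.

3876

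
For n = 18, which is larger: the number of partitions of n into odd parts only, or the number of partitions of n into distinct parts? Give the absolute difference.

0

Partitions of 18 into odd parts only: 46.
Partitions of 18 into distinct parts: 46.
|46 − 46| = 0.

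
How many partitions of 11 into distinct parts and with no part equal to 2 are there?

7

Enumerating:
11
10+1
8+3
7+4
7+3+1
6+5
6+4+1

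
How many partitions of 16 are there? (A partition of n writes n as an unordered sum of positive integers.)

231

Counting exhaustively, 231 partitions satisfy the conditions.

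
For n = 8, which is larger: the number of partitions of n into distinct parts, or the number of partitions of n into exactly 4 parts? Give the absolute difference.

Partitions of 8 into distinct parts: 6.
Partitions of 8 into exactly 4 parts: 5.
|6 − 5| = 1.

1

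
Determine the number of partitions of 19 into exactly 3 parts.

30

A partial list (first 12 by largest part):
17 + 1 + 1
16 + 2 + 1
15 + 3 + 1
15 + 2 + 2
14 + 4 + 1
14 + 3 + 2
13 + 5 + 1
13 + 4 + 2
13 + 3 + 3
12 + 6 + 1
12 + 5 + 2
12 + 4 + 3
…and 18 more, for 30 total.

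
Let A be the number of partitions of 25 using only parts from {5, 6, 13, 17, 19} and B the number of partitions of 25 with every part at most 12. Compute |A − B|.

1683

Partitions of 25 using only parts from {5, 6, 13, 17, 19}: 3.
Partitions of 25 with every part at most 12: 1686.
|3 − 1686| = 1683.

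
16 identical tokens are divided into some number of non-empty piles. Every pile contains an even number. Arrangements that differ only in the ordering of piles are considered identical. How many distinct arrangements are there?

22

Listing the qualifying partitions of 16:
16
14,2
12,4
12,2,2
10,6
10,4,2
10,2,2,2
8,8
8,6,2
8,4,4
8,4,2,2
8,2,2,2,2
6,6,4
6,6,2,2
6,4,4,2
6,4,2,2,2
6,2,2,2,2,2
4,4,4,4
4,4,4,2,2
4,4,2,2,2,2
4,2,2,2,2,2,2
2,2,2,2,2,2,2,2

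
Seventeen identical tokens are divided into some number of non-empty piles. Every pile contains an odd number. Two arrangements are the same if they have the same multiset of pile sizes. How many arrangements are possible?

38

A partial list (first 12 by largest part):
17
15,1,1
13,3,1
13,1,1,1,1
11,5,1
11,3,3
11,3,1,1,1
11,1,1,1,1,1,1
9,7,1
9,5,3
9,5,1,1,1
9,3,3,1,1
…and 26 more, for 38 total.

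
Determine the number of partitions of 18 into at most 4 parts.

There are 84 such partitions.

84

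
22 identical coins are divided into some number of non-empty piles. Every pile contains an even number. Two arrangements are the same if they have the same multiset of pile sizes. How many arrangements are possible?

A partial list (first 12 by largest part):
22
20,2
18,4
18,2,2
16,6
16,4,2
16,2,2,2
14,8
14,6,2
14,4,4
14,4,2,2
14,2,2,2,2
…and 44 more, for 56 total.

56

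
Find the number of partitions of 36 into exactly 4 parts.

351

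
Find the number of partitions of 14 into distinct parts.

Listing the qualifying partitions of 14:
14
13+1
12+2
11+3
11+2+1
10+4
10+3+1
9+5
9+4+1
9+3+2
8+6
8+5+1
8+4+2
8+3+2+1
7+6+1
7+5+2
7+4+3
7+4+2+1
6+5+3
6+5+2+1
6+4+3+1
5+4+3+2

22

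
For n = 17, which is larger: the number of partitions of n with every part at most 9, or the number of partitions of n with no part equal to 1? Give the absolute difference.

186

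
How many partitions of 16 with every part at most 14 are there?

229

Enumerating by decreasing first part gives 229 partitions in all.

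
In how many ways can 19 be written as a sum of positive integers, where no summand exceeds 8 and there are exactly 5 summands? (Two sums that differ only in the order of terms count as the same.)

43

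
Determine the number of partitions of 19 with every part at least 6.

Listing the qualifying partitions of 19:
19
13, 6
12, 7
11, 8
10, 9
7, 6, 6

6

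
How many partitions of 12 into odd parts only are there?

Listing the qualifying partitions of 12:
11+1
9+3
9+1+1+1
7+5
7+3+1+1
7+1+1+1+1+1
5+5+1+1
5+3+3+1
5+3+1+1+1+1
5+1+1+1+1+1+1+1
3+3+3+3
3+3+3+1+1+1
3+3+1+1+1+1+1+1
3+1+1+1+1+1+1+1+1+1
1+1+1+1+1+1+1+1+1+1+1+1
Counting gives 15.

15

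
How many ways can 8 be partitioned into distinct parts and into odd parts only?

Listing the qualifying partitions of 8:
7+1
5+3
Counting gives 2.

2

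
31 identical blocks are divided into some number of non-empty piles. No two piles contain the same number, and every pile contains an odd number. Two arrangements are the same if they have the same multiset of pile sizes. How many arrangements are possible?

20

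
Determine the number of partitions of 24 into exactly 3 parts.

48

There are too many to list fully; the first 12 (by largest part) are:
22+1+1
21+2+1
20+3+1
20+2+2
19+4+1
19+3+2
18+5+1
18+4+2
18+3+3
17+6+1
17+5+2
17+4+3
…and 36 more, for 48 total.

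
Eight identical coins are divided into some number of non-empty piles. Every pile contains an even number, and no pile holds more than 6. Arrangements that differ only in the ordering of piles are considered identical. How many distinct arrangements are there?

4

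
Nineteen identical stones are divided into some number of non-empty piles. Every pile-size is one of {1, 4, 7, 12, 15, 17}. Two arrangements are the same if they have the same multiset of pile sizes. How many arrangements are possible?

The partitions of 19 that satisfy the conditions:
17,1,1
15,4
15,1,1,1,1
12,7
12,4,1,1,1
12,1,1,1,1,1,1,1
7,7,4,1
7,7,1,1,1,1,1
7,4,4,4
7,4,4,1,1,1,1
7,4,1,1,1,1,1,1,1,1
7,1,1,1,1,1,1,1,1,1,1,1,1
4,4,4,4,1,1,1
4,4,4,1,1,1,1,1,1,1
4,4,1,1,1,1,1,1,1,1,1,1,1
4,1,1,1,1,1,1,1,1,1,1,1,1,1,1,1
1,1,1,1,1,1,1,1,1,1,1,1,1,1,1,1,1,1,1

17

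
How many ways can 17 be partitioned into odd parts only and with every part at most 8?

24

They are:
7 + 7 + 3
7 + 7 + 1 + 1 + 1
7 + 5 + 5
7 + 5 + 3 + 1 + 1
7 + 5 + 1 + 1 + 1 + 1 + 1
7 + 3 + 3 + 3 + 1
7 + 3 + 3 + 1 + 1 + 1 + 1
7 + 3 + 1 + 1 + 1 + 1 + 1 + 1 + 1
7 + 1 + 1 + 1 + 1 + 1 + 1 + 1 + 1 + 1 + 1
5 + 5 + 5 + 1 + 1
5 + 5 + 3 + 3 + 1
5 + 5 + 3 + 1 + 1 + 1 + 1
5 + 5 + 1 + 1 + 1 + 1 + 1 + 1 + 1
5 + 3 + 3 + 3 + 3
5 + 3 + 3 + 3 + 1 + 1 + 1
5 + 3 + 3 + 1 + 1 + 1 + 1 + 1 + 1
5 + 3 + 1 + 1 + 1 + 1 + 1 + 1 + 1 + 1 + 1
5 + 1 + 1 + 1 + 1 + 1 + 1 + 1 + 1 + 1 + 1 + 1 + 1
3 + 3 + 3 + 3 + 3 + 1 + 1
3 + 3 + 3 + 3 + 1 + 1 + 1 + 1 + 1
3 + 3 + 3 + 1 + 1 + 1 + 1 + 1 + 1 + 1 + 1
3 + 3 + 1 + 1 + 1 + 1 + 1 + 1 + 1 + 1 + 1 + 1 + 1
3 + 1 + 1 + 1 + 1 + 1 + 1 + 1 + 1 + 1 + 1 + 1 + 1 + 1 + 1
1 + 1 + 1 + 1 + 1 + 1 + 1 + 1 + 1 + 1 + 1 + 1 + 1 + 1 + 1 + 1 + 1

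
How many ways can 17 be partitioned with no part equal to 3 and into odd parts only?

Enumerating:
17
15+1+1
13+1+1+1+1
11+5+1
11+1+1+1+1+1+1
9+7+1
9+5+1+1+1
9+1+1+1+1+1+1+1+1
7+7+1+1+1
7+5+5
7+5+1+1+1+1+1
7+1+1+1+1+1+1+1+1+1+1
5+5+5+1+1
5+5+1+1+1+1+1+1+1
5+1+1+1+1+1+1+1+1+1+1+1+1
1+1+1+1+1+1+1+1+1+1+1+1+1+1+1+1+1

16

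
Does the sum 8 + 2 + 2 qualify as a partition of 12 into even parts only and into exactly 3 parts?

Yes

The parts sum to 12, and the condition 'every summand is even' holds; the condition 'there are exactly 3 summands' holds.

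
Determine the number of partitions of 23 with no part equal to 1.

Counting exhaustively, 253 partitions satisfy the conditions.

253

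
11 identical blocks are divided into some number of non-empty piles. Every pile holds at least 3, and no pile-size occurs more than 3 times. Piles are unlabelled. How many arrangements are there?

Listing the qualifying partitions of 11:
11
8 + 3
7 + 4
6 + 5
5 + 3 + 3
4 + 4 + 3

6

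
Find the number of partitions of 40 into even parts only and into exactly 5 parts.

Enumerating by decreasing first part gives 84 partitions in all.

84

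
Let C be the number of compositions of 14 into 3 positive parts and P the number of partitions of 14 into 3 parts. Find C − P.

62

Compositions: C(13,2) = 78.
Partitions of 14 into exactly 3 parts: 16.
Difference: 78 − 16 = 62.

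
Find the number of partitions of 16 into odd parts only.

A partial list (first 12 by largest part):
15, 1
13, 3
13, 1, 1, 1
11, 5
11, 3, 1, 1
11, 1, 1, 1, 1, 1
9, 7
9, 5, 1, 1
9, 3, 3, 1
9, 3, 1, 1, 1, 1
9, 1, 1, 1, 1, 1, 1, 1
7, 7, 1, 1
…and 20 more, for 32 total.

32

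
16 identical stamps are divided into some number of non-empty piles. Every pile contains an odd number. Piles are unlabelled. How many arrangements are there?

There are too many to list fully; the first 12 (by largest part) are:
15 + 1
13 + 3
13 + 1 + 1 + 1
11 + 5
11 + 3 + 1 + 1
11 + 1 + 1 + 1 + 1 + 1
9 + 7
9 + 5 + 1 + 1
9 + 3 + 3 + 1
9 + 3 + 1 + 1 + 1 + 1
9 + 1 + 1 + 1 + 1 + 1 + 1 + 1
7 + 7 + 1 + 1
…and 20 more, for 32 total.

32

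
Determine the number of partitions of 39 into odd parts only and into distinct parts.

A partial list (first 12 by largest part):
39
35+3+1
33+5+1
31+7+1
31+5+3
29+9+1
29+7+3
27+11+1
27+9+3
27+7+5
25+13+1
25+11+3
…and 29 more, for 41 total.

41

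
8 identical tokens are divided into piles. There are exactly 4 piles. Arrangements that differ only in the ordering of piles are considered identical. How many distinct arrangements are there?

Listing the qualifying partitions of 8:
5+1+1+1
4+2+1+1
3+3+1+1
3+2+2+1
2+2+2+2

5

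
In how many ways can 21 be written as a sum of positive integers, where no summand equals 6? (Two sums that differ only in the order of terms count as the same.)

616

Enumerating by decreasing first part gives 616 partitions in all.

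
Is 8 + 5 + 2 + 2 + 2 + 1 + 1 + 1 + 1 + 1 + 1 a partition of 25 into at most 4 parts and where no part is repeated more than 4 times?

The parts sum to 25, and the condition 'there are at most 4 summands' is violated.

No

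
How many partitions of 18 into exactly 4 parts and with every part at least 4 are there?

Enumerating:
4 + 4 + 4 + 6
4 + 4 + 5 + 5
That's 2 in total.

2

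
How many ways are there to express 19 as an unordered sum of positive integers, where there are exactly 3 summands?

30

There are too many to list fully; the first 12 (by largest part) are:
1+1+17
1+2+16
1+3+15
2+2+15
1+4+14
2+3+14
1+5+13
2+4+13
3+3+13
1+6+12
2+5+12
3+4+12
…and 18 more, for 30 total.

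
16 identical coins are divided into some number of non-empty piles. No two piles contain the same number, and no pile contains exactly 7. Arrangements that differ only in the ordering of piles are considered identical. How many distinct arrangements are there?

They are:
16
1,15
2,14
3,13
1,2,13
4,12
1,3,12
5,11
1,4,11
2,3,11
6,10
1,5,10
2,4,10
1,2,3,10
1,6,9
2,5,9
3,4,9
1,2,4,9
2,6,8
3,5,8
1,2,5,8
1,3,4,8
1,4,5,6
2,3,5,6
1,2,3,4,6
Counting gives 25.

25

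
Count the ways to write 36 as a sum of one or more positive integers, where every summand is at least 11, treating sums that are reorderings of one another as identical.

Enumerating:
36
25+11
24+12
23+13
22+14
21+15
20+16
19+17
18+18
14+11+11
13+12+11
12+12+12

12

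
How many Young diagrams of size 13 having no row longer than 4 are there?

39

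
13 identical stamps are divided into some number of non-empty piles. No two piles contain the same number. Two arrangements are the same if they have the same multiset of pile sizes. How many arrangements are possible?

Enumerating:
13
1+12
2+11
3+10
1+2+10
4+9
1+3+9
5+8
1+4+8
2+3+8
6+7
1+5+7
2+4+7
1+2+3+7
2+5+6
3+4+6
1+2+4+6
1+3+4+5
That's 18 in total.

18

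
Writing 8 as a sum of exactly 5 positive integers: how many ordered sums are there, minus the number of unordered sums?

32

Ordered (compositions into 5 parts): C(7,4) = 35.
Unordered (partitions into 5 parts): 3.
Difference: 35 − 3 = 32.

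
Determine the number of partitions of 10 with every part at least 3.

5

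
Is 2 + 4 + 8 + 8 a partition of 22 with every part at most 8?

The parts sum to 22, and the condition 'no summand exceeds 8' holds.

Yes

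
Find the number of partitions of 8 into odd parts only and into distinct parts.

2

They are:
7 + 1
5 + 3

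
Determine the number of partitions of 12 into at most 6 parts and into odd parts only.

11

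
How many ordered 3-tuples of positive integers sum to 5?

6

By stars and bars with positive parts, the count is C(4,2) = 6.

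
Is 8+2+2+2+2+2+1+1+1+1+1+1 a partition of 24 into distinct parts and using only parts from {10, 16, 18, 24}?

No

The parts sum to 24, and the condition 'all summands are distinct' is violated.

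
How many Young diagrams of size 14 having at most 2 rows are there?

Listing the qualifying partitions of 14:
14
1,13
2,12
3,11
4,10
5,9
6,8
7,7

8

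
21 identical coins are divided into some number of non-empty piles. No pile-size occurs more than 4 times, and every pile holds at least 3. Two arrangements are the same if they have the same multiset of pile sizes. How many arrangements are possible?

There are too many to list fully; the first 12 (by largest part) are:
21
18+3
17+4
16+5
15+6
15+3+3
14+7
14+4+3
13+8
13+5+3
13+4+4
12+9
…and 46 more, for 58 total.

58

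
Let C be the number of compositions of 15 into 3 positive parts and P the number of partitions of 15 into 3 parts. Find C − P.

72

Compositions: C(14,2) = 91.
Partitions of 15 into exactly 3 parts: 19.
Difference: 91 − 19 = 72.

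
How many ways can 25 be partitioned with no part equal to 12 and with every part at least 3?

Direct enumeration gives 120 partitions.

120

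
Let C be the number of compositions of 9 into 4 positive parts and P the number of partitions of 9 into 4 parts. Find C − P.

Ordered (compositions into 4 parts): C(8,3) = 56.
Partitions of 9 into exactly 4 parts: 6.
Difference: 56 − 6 = 50.

50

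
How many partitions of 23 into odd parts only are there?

Direct enumeration gives 104 partitions.

104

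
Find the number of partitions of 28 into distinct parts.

222

Counting exhaustively, 222 partitions satisfy the conditions.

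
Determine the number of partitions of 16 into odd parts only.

A partial list (first 12 by largest part):
1+15
3+13
1+1+1+13
5+11
1+1+3+11
1+1+1+1+1+11
7+9
1+1+5+9
1+3+3+9
1+1+1+1+3+9
1+1+1+1+1+1+1+9
1+1+7+7
…and 20 more, for 32 total.

32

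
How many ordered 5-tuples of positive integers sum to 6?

5

Place 4 bars in the 5 internal gaps of a row of 6 dots: C(5,4) = 5.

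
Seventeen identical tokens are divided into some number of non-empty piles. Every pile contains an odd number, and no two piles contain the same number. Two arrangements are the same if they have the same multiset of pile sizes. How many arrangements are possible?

5

The partitions of 17 that satisfy the conditions:
17
13,3,1
11,5,1
9,7,1
9,5,3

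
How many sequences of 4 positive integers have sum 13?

220

A composition of 13 into 4 positive parts is chosen by placing 3 dividers among the 12 gaps between 13 units: C(12,3) = 220.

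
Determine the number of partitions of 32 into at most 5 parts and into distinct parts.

341

Systematic enumeration (by largest part, then next-largest, …) yields 341.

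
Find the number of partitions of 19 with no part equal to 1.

Enumerating by decreasing first part gives 105 partitions in all.

105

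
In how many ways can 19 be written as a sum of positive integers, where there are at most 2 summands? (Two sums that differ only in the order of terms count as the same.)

10

They are:
19
1+18
2+17
3+16
4+15
5+14
6+13
7+12
8+11
9+10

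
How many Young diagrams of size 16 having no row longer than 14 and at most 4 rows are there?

62

A partial list (first 12 by largest part):
14,2
14,1,1
13,3
13,2,1
13,1,1,1
12,4
12,3,1
12,2,2
12,2,1,1
11,5
11,4,1
11,3,2
…and 50 more, for 62 total.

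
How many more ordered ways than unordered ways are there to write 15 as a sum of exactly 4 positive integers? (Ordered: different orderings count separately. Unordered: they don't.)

337

Compositions: C(14,3) = 364.
Partitions of 15 into exactly 4 parts: 27.
Difference: 364 − 27 = 337.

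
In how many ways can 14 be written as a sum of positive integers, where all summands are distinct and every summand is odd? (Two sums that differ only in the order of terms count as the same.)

3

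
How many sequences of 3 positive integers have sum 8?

A composition of 8 into 3 positive parts is chosen by placing 2 dividers among the 7 gaps between 8 units: C(7,2) = 21.

21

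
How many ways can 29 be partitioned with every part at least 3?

A full systematic count gives 273.

273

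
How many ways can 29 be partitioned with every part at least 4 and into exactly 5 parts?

23

They are:
13, 4, 4, 4, 4
12, 5, 4, 4, 4
11, 6, 4, 4, 4
11, 5, 5, 4, 4
10, 7, 4, 4, 4
10, 6, 5, 4, 4
10, 5, 5, 5, 4
9, 8, 4, 4, 4
9, 7, 5, 4, 4
9, 6, 6, 4, 4
9, 6, 5, 5, 4
9, 5, 5, 5, 5
8, 8, 5, 4, 4
8, 7, 6, 4, 4
8, 7, 5, 5, 4
8, 6, 6, 5, 4
8, 6, 5, 5, 5
7, 7, 7, 4, 4
7, 7, 6, 5, 4
7, 7, 5, 5, 5
7, 6, 6, 6, 4
7, 6, 6, 5, 5
6, 6, 6, 6, 5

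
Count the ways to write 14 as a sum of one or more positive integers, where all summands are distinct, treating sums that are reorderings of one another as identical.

The partitions of 14 that satisfy the conditions:
14
13,1
12,2
11,3
11,2,1
10,4
10,3,1
9,5
9,4,1
9,3,2
8,6
8,5,1
8,4,2
8,3,2,1
7,6,1
7,5,2
7,4,3
7,4,2,1
6,5,3
6,5,2,1
6,4,3,1
5,4,3,2
Counting gives 22.

22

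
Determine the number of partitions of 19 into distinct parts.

A partial list (first 12 by largest part):
19
18 + 1
17 + 2
16 + 3
16 + 2 + 1
15 + 4
15 + 3 + 1
14 + 5
14 + 4 + 1
14 + 3 + 2
13 + 6
13 + 5 + 1
…and 42 more, for 54 total.

54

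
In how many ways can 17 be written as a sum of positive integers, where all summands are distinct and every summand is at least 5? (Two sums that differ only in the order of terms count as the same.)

Listing the qualifying partitions of 17:
17
5,12
6,11
7,10
8,9

5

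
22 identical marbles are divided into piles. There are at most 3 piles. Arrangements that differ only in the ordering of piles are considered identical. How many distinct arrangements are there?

52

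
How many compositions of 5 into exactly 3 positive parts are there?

6

A composition of 5 into 3 positive parts is chosen by placing 2 dividers among the 4 gaps between 5 units: C(4,2) = 6.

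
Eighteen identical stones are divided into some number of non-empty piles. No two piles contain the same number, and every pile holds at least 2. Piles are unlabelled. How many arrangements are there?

25

The partitions of 18 that satisfy the conditions:
18
2,16
3,15
4,14
5,13
2,3,13
6,12
2,4,12
7,11
2,5,11
3,4,11
8,10
2,6,10
3,5,10
2,7,9
3,6,9
4,5,9
2,3,4,9
3,7,8
4,6,8
2,3,5,8
5,6,7
2,3,6,7
2,4,5,7
3,4,5,6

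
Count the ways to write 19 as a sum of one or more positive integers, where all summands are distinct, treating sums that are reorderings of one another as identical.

54

There are too many to list fully; the first 12 (by largest part) are:
19
18,1
17,2
16,3
16,2,1
15,4
15,3,1
14,5
14,4,1
14,3,2
13,6
13,5,1
…and 42 more, for 54 total.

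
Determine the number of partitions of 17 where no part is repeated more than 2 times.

108

Direct enumeration gives 108 partitions.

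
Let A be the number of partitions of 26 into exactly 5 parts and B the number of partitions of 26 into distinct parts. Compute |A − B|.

Partitions of 26 into exactly 5 parts: 221.
Partitions of 26 into distinct parts: 165.
|221 − 165| = 56.

56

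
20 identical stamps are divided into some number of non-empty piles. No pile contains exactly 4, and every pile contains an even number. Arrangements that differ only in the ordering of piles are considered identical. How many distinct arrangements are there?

Enumerating:
20
18,2
16,2,2
14,6
14,2,2,2
12,8
12,6,2
12,2,2,2,2
10,10
10,8,2
10,6,2,2
10,2,2,2,2,2
8,8,2,2
8,6,6
8,6,2,2,2
8,2,2,2,2,2,2
6,6,6,2
6,6,2,2,2,2
6,2,2,2,2,2,2,2
2,2,2,2,2,2,2,2,2,2

20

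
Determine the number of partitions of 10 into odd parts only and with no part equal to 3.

5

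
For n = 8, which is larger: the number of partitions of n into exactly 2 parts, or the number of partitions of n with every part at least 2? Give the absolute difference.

Partitions of 8 into exactly 2 parts: 4.
Partitions of 8 with every part at least 2: 7.
|4 − 7| = 3.

3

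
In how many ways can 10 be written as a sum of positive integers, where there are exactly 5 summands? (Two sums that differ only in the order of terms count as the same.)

They are:
1,1,1,1,6
1,1,1,2,5
1,1,1,3,4
1,1,2,2,4
1,1,2,3,3
1,2,2,2,3
2,2,2,2,2

7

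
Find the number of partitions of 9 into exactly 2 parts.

4

Enumerating:
1,8
2,7
3,6
4,5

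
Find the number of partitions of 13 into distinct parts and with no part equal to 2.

11

Enumerating:
13
12+1
10+3
9+4
9+3+1
8+5
8+4+1
7+6
7+5+1
6+4+3
5+4+3+1
Counting gives 11.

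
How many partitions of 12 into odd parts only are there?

Enumerating:
11,1
9,3
9,1,1,1
7,5
7,3,1,1
7,1,1,1,1,1
5,5,1,1
5,3,3,1
5,3,1,1,1,1
5,1,1,1,1,1,1,1
3,3,3,3
3,3,3,1,1,1
3,3,1,1,1,1,1,1
3,1,1,1,1,1,1,1,1,1
1,1,1,1,1,1,1,1,1,1,1,1
That's 15 in total.

15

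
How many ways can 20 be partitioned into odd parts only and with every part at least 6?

They are:
13, 7
11, 9
That's 2 in total.

2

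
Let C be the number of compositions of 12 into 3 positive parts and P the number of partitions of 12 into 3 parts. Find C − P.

Compositions: C(11,2) = 55.
Partitions of 12 into exactly 3 parts: 12.
Difference: 55 − 12 = 43.

43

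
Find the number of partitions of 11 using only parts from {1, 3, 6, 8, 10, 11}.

10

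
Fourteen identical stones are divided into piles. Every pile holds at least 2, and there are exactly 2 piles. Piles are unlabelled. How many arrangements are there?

Listing the qualifying partitions of 14:
12, 2
11, 3
10, 4
9, 5
8, 6
7, 7

6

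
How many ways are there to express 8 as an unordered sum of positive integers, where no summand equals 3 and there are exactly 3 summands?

3

Enumerating:
6+1+1
5+2+1
4+2+2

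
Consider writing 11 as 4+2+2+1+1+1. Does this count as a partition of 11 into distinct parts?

No

The parts sum to 11, and the condition 'all summands are distinct' is violated.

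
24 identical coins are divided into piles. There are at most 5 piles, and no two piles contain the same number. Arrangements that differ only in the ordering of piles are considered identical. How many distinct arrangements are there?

A full systematic count gives 119.

119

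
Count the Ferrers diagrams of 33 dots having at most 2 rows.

17

Enumerating:
33
32+1
31+2
30+3
29+4
28+5
27+6
26+7
25+8
24+9
23+10
22+11
21+12
20+13
19+14
18+15
17+16
That's 17 in total.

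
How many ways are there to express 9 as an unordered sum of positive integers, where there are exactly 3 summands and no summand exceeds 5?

The partitions of 9 that satisfy the conditions:
1,3,5
2,2,5
1,4,4
2,3,4
3,3,3

5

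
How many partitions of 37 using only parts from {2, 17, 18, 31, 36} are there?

3

Enumerating:
31,2,2,2
18,17,2
17,2,2,2,2,2,2,2,2,2,2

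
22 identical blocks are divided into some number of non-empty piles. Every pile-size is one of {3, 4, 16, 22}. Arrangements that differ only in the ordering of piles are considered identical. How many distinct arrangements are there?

4

They are:
22
3 + 3 + 16
3 + 3 + 4 + 4 + 4 + 4
3 + 3 + 3 + 3 + 3 + 3 + 4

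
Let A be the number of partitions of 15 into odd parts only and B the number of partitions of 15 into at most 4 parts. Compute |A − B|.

27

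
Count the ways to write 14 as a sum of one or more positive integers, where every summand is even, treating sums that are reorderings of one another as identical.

15

Enumerating:
14
12+2
10+4
10+2+2
8+6
8+4+2
8+2+2+2
6+6+2
6+4+4
6+4+2+2
6+2+2+2+2
4+4+4+2
4+4+2+2+2
4+2+2+2+2+2
2+2+2+2+2+2+2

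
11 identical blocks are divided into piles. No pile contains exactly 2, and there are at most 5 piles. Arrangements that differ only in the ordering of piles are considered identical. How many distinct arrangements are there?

The partitions of 11 that satisfy the conditions:
11
10,1
9,1,1
8,3
8,1,1,1
7,4
7,3,1
7,1,1,1,1
6,5
6,4,1
6,3,1,1
5,5,1
5,4,1,1
5,3,3
5,3,1,1,1
4,4,3
4,4,1,1,1
4,3,3,1
3,3,3,1,1
Counting gives 19.

19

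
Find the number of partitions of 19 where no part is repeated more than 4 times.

325

There are 325 such partitions.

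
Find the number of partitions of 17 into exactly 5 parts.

There are too many to list fully; the first 12 (by largest part) are:
13, 1, 1, 1, 1
12, 2, 1, 1, 1
11, 3, 1, 1, 1
11, 2, 2, 1, 1
10, 4, 1, 1, 1
10, 3, 2, 1, 1
10, 2, 2, 2, 1
9, 5, 1, 1, 1
9, 4, 2, 1, 1
9, 3, 3, 1, 1
9, 3, 2, 2, 1
9, 2, 2, 2, 2
…and 35 more, for 47 total.

47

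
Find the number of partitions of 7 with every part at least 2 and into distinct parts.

3

Enumerating:
7
5, 2
4, 3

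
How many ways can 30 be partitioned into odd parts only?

Counting exhaustively, 296 partitions satisfy the conditions.

296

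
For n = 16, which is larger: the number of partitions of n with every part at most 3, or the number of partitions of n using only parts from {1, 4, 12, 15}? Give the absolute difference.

22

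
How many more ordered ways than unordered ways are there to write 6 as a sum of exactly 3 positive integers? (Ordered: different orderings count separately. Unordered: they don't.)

Compositions: C(5,2) = 10.
Partitions of 6 into exactly 3 parts: 3.
Difference: 10 − 3 = 7.

7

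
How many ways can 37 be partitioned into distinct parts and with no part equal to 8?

Enumerating by decreasing first part gives 565 partitions in all.

565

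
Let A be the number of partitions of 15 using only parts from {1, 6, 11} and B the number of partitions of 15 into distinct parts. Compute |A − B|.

23

Partitions of 15 using only parts from {1, 6, 11}: 4.
Partitions of 15 into distinct parts: 27.
|4 − 27| = 23.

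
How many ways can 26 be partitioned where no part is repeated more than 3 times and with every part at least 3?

Counting exhaustively, 138 partitions satisfy the conditions.

138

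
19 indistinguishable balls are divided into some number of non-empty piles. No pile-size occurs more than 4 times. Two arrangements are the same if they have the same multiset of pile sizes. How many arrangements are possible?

325

There are 325 such partitions.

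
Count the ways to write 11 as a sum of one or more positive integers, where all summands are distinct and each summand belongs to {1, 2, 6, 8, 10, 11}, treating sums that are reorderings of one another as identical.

Listing the qualifying partitions of 11:
11
10,1
8,2,1
That's 3 in total.

3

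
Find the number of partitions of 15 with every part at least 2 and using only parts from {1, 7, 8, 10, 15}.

Listing the qualifying partitions of 15:
15
8, 7

2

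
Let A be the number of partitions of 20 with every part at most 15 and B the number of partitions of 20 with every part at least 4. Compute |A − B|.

591

Partitions of 20 with every part at most 15: 615.
Partitions of 20 with every part at least 4: 24.
|615 − 24| = 591.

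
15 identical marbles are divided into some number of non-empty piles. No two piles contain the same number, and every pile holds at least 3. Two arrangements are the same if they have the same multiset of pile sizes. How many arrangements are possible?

9

Listing the qualifying partitions of 15:
15
3+12
4+11
5+10
6+9
7+8
3+4+8
3+5+7
4+5+6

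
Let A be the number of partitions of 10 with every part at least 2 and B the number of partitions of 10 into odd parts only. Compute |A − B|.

2

Partitions of 10 with every part at least 2: 12.
Partitions of 10 into odd parts only: 10.
|12 − 10| = 2.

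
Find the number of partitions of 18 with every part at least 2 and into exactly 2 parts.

Listing the qualifying partitions of 18:
2+16
3+15
4+14
5+13
6+12
7+11
8+10
9+9
Counting gives 8.

8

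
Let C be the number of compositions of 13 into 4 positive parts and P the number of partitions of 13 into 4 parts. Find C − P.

202

Compositions: C(12,3) = 220.
Unordered (partitions into 4 parts): 18.
Difference: 220 − 18 = 202.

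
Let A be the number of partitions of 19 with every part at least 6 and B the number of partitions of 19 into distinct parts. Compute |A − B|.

Partitions of 19 with every part at least 6: 6.
Partitions of 19 into distinct parts: 54.
|6 − 54| = 48.

48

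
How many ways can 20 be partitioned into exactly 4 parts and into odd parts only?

The partitions of 20 that satisfy the conditions:
17+1+1+1
15+3+1+1
13+5+1+1
13+3+3+1
11+7+1+1
11+5+3+1
11+3+3+3
9+9+1+1
9+7+3+1
9+5+5+1
9+5+3+3
7+7+5+1
7+7+3+3
7+5+5+3
5+5+5+5

15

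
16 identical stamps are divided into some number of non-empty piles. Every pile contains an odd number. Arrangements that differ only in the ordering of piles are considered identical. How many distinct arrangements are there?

There are too many to list fully; the first 12 (by largest part) are:
1, 15
3, 13
1, 1, 1, 13
5, 11
1, 1, 3, 11
1, 1, 1, 1, 1, 11
7, 9
1, 1, 5, 9
1, 3, 3, 9
1, 1, 1, 1, 3, 9
1, 1, 1, 1, 1, 1, 1, 9
1, 1, 7, 7
…and 20 more, for 32 total.

32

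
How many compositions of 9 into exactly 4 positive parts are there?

A composition of 9 into 4 positive parts is chosen by placing 3 dividers among the 8 gaps between 9 units: C(8,3) = 56.

56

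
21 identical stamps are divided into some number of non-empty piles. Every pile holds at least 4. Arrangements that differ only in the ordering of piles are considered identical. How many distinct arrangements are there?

A partial list (first 12 by largest part):
21
17, 4
16, 5
15, 6
14, 7
13, 8
13, 4, 4
12, 9
12, 5, 4
11, 10
11, 6, 4
11, 5, 5
…and 15 more, for 27 total.

27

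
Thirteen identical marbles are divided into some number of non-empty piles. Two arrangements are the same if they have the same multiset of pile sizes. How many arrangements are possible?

Systematic enumeration (by largest part, then next-largest, …) yields 101.

101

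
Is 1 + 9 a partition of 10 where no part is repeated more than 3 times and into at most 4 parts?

Yes

The parts sum to 10, and the condition 'no summand is used more than 3 times' holds; the condition 'there are at most 4 summands' holds.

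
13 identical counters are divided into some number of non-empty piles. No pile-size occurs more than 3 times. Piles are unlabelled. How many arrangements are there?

There are too many to list fully; the first 12 (by largest part) are:
13
12,1
11,2
11,1,1
10,3
10,2,1
10,1,1,1
9,4
9,3,1
9,2,2
9,2,1,1
8,5
…and 52 more, for 64 total.

64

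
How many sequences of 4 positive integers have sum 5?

Place 3 bars in the 4 internal gaps of a row of 5 dots: C(4,3) = 4.

4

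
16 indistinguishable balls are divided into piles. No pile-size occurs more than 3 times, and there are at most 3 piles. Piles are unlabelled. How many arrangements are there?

30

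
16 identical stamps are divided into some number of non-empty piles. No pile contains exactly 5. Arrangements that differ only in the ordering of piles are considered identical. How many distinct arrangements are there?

Systematic enumeration (by largest part, then next-largest, …) yields 175.

175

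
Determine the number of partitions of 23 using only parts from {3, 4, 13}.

3

Listing the qualifying partitions of 23:
3, 3, 4, 13
3, 4, 4, 4, 4, 4
3, 3, 3, 3, 3, 4, 4
That's 3 in total.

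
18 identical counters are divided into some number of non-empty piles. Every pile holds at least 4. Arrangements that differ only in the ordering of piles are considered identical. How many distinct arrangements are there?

16

They are:
18
14,4
13,5
12,6
11,7
10,8
10,4,4
9,9
9,5,4
8,6,4
8,5,5
7,7,4
7,6,5
6,6,6
6,4,4,4
5,5,4,4
That's 16 in total.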